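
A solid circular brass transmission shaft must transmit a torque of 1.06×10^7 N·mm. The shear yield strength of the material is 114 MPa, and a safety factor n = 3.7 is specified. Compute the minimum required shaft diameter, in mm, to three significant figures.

d = 121 mm

Allowable shear stress τ_allow = 114/3.7 = 30.81 MPa.
For a solid shaft τ = 16T/(πd³), so d³ = 16T/(π τ_allow) = 16×1.0600×10^7/(π×30.81) = 1.752×10^6 mm³.
d = (1.752×10^6)^(1/3) = 120.6 mm.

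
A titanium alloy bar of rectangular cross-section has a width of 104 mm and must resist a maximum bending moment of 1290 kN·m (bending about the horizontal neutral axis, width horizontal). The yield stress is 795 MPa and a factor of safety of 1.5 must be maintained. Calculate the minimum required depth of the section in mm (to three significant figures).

σ_allow = 795/1.5 = 530.0 MPa.
For a rectangular section σ = 6M/(bh²), so h² = 6M/(b σ_allow) = 6×1.2900×10^9/(104×530.0) = 140400 mm².
h = 374.7 mm.

h = 375 mm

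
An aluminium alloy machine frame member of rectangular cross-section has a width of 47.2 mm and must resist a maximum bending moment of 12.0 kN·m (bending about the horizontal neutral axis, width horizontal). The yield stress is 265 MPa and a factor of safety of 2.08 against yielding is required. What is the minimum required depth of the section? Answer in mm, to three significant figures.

σ_allow = 265/2.08 = 127.4 MPa.
For a rectangular section σ = 6M/(bh²), so h² = 6M/(b σ_allow) = 6×1.2000×10^7/(47.2×127.4) = 11970 mm².
h = 109.4 mm.

h = 109 mm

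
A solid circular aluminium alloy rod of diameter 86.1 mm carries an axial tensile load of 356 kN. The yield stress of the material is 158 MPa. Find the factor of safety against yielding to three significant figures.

n = 2.58

A = πd²/4 = 5822 mm².
σ = F/A = 356000/5822 = 61.14 MPa.
n = 158/61.14 = 2.584.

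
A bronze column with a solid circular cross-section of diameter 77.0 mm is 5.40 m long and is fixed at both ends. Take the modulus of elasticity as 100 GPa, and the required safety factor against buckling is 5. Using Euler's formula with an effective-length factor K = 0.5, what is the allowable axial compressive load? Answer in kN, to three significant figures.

P_allow = 46.7 kN

I = πd⁴/64 = π×77.0⁴/64 = 1.726×10^6 mm⁴.
Effective length L_e = KL = 0.5×5.40 m = 2700 mm.
Euler critical load P_cr = π²EI/L_e² = π²×100000×1.726×10^6/2700² = 233600 N.
P_allow = P_cr/n = 233600/5 = 46720 N.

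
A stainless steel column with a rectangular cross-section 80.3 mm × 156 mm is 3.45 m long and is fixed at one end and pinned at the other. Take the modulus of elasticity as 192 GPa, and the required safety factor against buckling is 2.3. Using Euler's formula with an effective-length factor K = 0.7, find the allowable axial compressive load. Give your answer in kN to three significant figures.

P_allow = 951 kN

Buckling occurs about the weak axis: I_min = h·b³/12 = 156×80.3³/12 = 6.731×10^6 mm⁴ (b = 80.3 mm is the smaller dimension).
Effective length L_e = KL = 0.7×3.45 m = 2415 mm.
Euler critical load P_cr = π²EI/L_e² = π²×192000×6.731×10^6/2415² = 2.187×10^6 N.
P_allow = P_cr/n = 2.187×10^6/2.3 = 950900 N.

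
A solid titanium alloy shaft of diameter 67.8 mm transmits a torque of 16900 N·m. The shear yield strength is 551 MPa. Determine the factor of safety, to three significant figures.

n = 2.00

τ = 16T/(πd³) = 16×1.6900×10^7/(π×67.8³) = 276.2 MPa.
n = τ_limit/τ = 551/276.2 = 1.995.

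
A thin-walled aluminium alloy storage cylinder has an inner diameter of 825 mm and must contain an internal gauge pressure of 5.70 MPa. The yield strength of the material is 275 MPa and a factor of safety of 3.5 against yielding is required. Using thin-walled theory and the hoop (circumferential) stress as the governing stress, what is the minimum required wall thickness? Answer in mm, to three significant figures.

σ_allow = 275/3.5 = 78.57 MPa.
Hoop stress σ_h = pD/(2t), so t = pD/(2σ_allow) = 5.70×825/(2×78.57) = 29.93 mm.

t = 29.9 mm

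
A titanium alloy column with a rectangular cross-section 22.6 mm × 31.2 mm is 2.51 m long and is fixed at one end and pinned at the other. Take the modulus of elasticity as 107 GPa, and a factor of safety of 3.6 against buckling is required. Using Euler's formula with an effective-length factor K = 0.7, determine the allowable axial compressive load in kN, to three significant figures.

P_allow = 2.85 kN

Buckling occurs about the weak axis: I_min = h·b³/12 = 31.2×22.6³/12 = 30010 mm⁴ (b = 22.6 mm is the smaller dimension).
Effective length L_e = KL = 0.7×2.51 m = 1757 mm.
Euler critical load P_cr = π²EI/L_e² = π²×107000×30010/1757² = 10270 N.
P_allow = P_cr/n = 10270/3.6 = 2852 N.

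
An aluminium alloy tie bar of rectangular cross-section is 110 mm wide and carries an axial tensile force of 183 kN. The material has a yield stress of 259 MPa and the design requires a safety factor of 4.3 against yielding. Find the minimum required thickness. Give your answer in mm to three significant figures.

σ_allow = 259/4.3 = 60.23 MPa.
Required area A = F/σ_allow = 183000/60.23 = 3038 mm².
t = A/w = 3038/110 = 27.62 mm.

t = 27.6 mm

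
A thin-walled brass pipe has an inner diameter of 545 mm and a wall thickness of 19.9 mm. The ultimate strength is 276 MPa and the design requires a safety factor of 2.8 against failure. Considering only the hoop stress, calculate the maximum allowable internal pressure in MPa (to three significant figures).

σ_allow = 276/2.8 = 98.57 MPa.
σ_h = pD/(2t) → p_allow = 2σ_allow t/D = 2×98.57×19.9/545 = 7.198 MPa.

p_allow = 7.20 MPa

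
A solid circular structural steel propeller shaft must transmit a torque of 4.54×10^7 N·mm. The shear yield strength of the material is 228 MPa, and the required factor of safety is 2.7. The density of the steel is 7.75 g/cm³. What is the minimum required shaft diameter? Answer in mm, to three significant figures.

Allowable shear stress τ_allow = 228/2.7 = 84.44 MPa.
For a solid shaft τ = 16T/(πd³), so d³ = 16T/(π τ_allow) = 16×4.5400×10^7/(π×84.44) = 2.738×10^6 mm³.
d = (2.738×10^6)^(1/3) = 139.9 mm.

d = 140 mm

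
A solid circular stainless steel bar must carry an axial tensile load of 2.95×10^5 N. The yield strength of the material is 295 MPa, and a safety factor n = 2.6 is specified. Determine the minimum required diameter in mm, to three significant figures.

Allowable stress σ_allow = 295/2.6 = 113.5 MPa.
Required area A = F/σ_allow = 295000/113.5 = 2600 mm².
A = πd²/4 → d = √(4A/π) = 57.54 mm.

d = 57.5 mm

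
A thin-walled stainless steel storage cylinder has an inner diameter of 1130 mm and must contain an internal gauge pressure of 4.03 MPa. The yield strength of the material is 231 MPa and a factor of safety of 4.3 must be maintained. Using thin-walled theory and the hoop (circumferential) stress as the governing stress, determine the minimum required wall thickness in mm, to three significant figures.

t = 42.4 mm

σ_allow = 231/4.3 = 53.72 MPa.
Hoop stress σ_h = pD/(2t), so t = pD/(2σ_allow) = 4.03×1130/(2×53.72) = 42.38 mm.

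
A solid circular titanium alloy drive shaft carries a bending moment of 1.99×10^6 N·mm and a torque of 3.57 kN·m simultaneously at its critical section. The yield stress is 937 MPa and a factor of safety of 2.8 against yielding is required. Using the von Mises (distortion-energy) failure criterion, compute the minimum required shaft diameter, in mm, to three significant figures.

d = 48.2 mm

σ_allow = σ_y/n = 937/2.8 = 334.6 MPa.
For a solid shaft σ_b = 32M/(πd³) and τ = 16T/(πd³), so the von Mises stress is σ' = (16/πd³)·√(4M²+3T²).
√(4M²+3T²) = √(4×(1.990×10^6)² + 3×(3.570×10^6)²) = 7.354×10^6 N·mm.
d³ = 16×7.354×10^6/(π×334.6) = 111900 mm³.
d = 48.19 mm.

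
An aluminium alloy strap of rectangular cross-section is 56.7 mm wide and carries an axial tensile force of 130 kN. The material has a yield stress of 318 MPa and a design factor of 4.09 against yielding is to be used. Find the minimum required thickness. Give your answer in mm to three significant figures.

t = 29.5 mm

σ_allow = 318/4.09 = 77.75 MPa.
Required area A = F/σ_allow = 130000/77.75 = 1672 mm².
t = A/w = 1672/56.7 = 29.49 mm.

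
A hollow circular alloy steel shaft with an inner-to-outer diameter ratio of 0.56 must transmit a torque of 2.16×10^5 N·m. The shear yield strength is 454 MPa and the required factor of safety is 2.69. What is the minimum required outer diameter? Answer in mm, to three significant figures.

τ_allow = 454/2.69 = 168.8 MPa.
For a hollow shaft τ = 16T/[πd_o³(1−k⁴)] with k = 0.56, so 1−k⁴ = 0.9017.
d_o³ = 16T/[π τ_allow (1−k⁴)] = 16×2.1600×10^8/(π×168.8×0.9017) = 7.229×10^6 mm³.
d_o = 193.4 mm.

d_o = 193 mm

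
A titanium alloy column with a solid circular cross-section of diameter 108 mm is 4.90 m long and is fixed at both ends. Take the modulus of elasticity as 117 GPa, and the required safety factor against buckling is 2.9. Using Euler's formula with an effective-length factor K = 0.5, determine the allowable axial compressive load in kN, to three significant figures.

P_allow = 443 kN

I = πd⁴/64 = π×108⁴/64 = 6.678×10^6 mm⁴.
Effective length L_e = KL = 0.5×4.90 m = 2450 mm.
Euler critical load P_cr = π²EI/L_e² = π²×117000×6.678×10^6/2450² = 1.285×10^6 N.
P_allow = P_cr/n = 1.285×10^6/2.9 = 443000 N.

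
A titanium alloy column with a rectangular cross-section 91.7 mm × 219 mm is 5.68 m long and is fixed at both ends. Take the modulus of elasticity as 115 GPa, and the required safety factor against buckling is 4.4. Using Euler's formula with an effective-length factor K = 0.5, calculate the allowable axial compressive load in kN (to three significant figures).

Buckling occurs about the weak axis: I_min = h·b³/12 = 219×91.7³/12 = 1.407×10^7 mm⁴ (b = 91.7 mm is the smaller dimension).
Effective length L_e = KL = 0.5×5.68 m = 2840 mm.
Euler critical load P_cr = π²EI/L_e² = π²×115000×1.407×10^7/2840² = 1.980×10^6 N.
P_allow = P_cr/n = 1.980×10^6/4.4 = 450100 N.

P_allow = 450 kN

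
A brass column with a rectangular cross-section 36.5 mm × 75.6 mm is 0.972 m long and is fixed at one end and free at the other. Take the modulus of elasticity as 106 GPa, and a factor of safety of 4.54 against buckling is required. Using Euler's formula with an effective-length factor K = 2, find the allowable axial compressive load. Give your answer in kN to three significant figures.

Buckling occurs about the weak axis: I_min = h·b³/12 = 75.6×36.5³/12 = 306400 mm⁴ (b = 36.5 mm is the smaller dimension).
Effective length L_e = KL = 2×0.972 m = 1944 mm.
Euler critical load P_cr = π²EI/L_e² = π²×106000×306400/1944² = 84810 N.
P_allow = P_cr/n = 84810/4.54 = 18680 N.

P_allow = 18.7 kN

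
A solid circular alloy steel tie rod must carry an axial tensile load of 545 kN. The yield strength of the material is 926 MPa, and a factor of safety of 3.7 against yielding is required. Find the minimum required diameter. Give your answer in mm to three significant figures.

Allowable stress σ_allow = 926/3.7 = 250.3 MPa.
Required area A = F/σ_allow = 545000/250.3 = 2178 mm².
A = πd²/4 → d = √(4A/π) = 52.66 mm.

d = 52.7 mm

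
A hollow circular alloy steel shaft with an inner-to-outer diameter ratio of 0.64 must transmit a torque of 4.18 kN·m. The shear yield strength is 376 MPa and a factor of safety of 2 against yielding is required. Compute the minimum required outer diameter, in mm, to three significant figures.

τ_allow = 376/2 = 188.0 MPa.
For a hollow shaft τ = 16T/[πd_o³(1−k⁴)] with k = 0.64, so 1−k⁴ = 0.8322.
d_o³ = 16T/[π τ_allow (1−k⁴)] = 16×4180000/(π×188.0×0.8322) = 136100 mm³.
d_o = 51.43 mm.

d_o = 51.4 mm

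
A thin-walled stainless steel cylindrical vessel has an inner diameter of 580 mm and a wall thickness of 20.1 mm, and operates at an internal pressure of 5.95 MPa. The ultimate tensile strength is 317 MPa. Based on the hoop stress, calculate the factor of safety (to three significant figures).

n = 3.69

σ_h = pD/(2t) = 5.95×580/(2×20.1) = 85.85 MPa.
n = 317/85.85 = 3.693.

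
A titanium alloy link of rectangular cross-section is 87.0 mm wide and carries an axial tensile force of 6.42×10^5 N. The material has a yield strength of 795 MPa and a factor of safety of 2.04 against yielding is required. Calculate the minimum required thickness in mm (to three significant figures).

t = 18.9 mm

σ_allow = 795/2.04 = 389.7 MPa.
Required area A = F/σ_allow = 642000/389.7 = 1647 mm².
t = A/w = 1647/87.0 = 18.94 mm.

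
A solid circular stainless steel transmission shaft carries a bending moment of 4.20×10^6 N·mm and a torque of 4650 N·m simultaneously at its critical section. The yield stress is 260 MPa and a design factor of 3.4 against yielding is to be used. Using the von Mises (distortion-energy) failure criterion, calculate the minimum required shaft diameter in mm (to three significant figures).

d = 91.9 mm

σ_allow = σ_y/n = 260/3.4 = 76.47 MPa.
For a solid shaft σ_b = 32M/(πd³) and τ = 16T/(πd³), so the von Mises stress is σ' = (16/πd³)·√(4M²+3T²).
√(4M²+3T²) = √(4×(4.200×10^6)² + 3×(4.650×10^6)²) = 1.164×10^7 N·mm.
d³ = 16×1.164×10^7/(π×76.47) = 775000 mm³.
d = 91.86 mm.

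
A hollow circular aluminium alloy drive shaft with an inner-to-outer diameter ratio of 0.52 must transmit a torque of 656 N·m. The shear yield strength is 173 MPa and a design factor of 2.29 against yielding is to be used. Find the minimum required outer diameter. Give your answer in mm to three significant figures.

τ_allow = 173/2.29 = 75.55 MPa.
For a hollow shaft τ = 16T/[πd_o³(1−k⁴)] with k = 0.52, so 1−k⁴ = 0.9269.
d_o³ = 16T/[π τ_allow (1−k⁴)] = 16×656000/(π×75.55×0.9269) = 47710 mm³.
d_o = 36.27 mm.

d_o = 36.3 mm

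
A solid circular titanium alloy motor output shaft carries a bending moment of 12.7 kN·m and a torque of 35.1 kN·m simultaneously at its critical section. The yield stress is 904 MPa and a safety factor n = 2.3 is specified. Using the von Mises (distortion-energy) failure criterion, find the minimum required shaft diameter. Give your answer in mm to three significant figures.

d = 94.9 mm

σ_allow = σ_y/n = 904/2.3 = 393.0 MPa.
For a solid shaft σ_b = 32M/(πd³) and τ = 16T/(πd³), so the von Mises stress is σ' = (16/πd³)·√(4M²+3T²).
√(4M²+3T²) = √(4×(1.270×10^7)² + 3×(3.510×10^7)²) = 6.589×10^7 N·mm.
d³ = 16×6.589×10^7/(π×393.0) = 853800 mm³.
d = 94.87 mm.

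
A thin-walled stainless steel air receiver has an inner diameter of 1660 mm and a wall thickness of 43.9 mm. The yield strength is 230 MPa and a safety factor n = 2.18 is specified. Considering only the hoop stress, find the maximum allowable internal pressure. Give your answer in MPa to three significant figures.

p_allow = 5.58 MPa

σ_allow = 230/2.18 = 105.5 MPa.
σ_h = pD/(2t) → p_allow = 2σ_allow t/D = 2×105.5×43.9/1660 = 5.580 MPa.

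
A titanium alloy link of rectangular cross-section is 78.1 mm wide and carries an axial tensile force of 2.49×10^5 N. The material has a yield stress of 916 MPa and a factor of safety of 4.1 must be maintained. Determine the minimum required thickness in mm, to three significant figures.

t = 14.3 mm

σ_allow = 916/4.1 = 223.4 MPa.
Required area A = F/σ_allow = 249000/223.4 = 1115 mm².
t = A/w = 1115/78.1 = 14.27 mm.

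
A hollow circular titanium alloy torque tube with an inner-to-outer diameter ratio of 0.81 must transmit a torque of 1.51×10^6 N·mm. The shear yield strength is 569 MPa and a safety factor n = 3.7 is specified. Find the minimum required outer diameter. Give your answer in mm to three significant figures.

d_o = 44.4 mm

τ_allow = 569/3.7 = 153.8 MPa.
For a hollow shaft τ = 16T/[πd_o³(1−k⁴)] with k = 0.81, so 1−k⁴ = 0.5695.
d_o³ = 16T/[π τ_allow (1−k⁴)] = 16×1510000/(π×153.8×0.5695) = 87800 mm³.
d_o = 44.45 mm.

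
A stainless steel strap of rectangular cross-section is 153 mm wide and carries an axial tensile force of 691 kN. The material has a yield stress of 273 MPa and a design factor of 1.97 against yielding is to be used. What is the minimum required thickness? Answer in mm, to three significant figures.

t = 32.6 mm

σ_allow = 273/1.97 = 138.6 MPa.
Required area A = F/σ_allow = 691000/138.6 = 4986 mm².
t = A/w = 4986/153 = 32.59 mm.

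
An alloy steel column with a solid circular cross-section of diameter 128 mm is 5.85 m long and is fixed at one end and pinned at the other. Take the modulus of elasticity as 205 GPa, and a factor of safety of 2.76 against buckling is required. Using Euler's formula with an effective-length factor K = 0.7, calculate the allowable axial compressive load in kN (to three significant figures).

P_allow = 576 kN

I = πd⁴/64 = π×128⁴/64 = 1.318×10^7 mm⁴.
Effective length L_e = KL = 0.7×5.85 m = 4095 mm.
Euler critical load P_cr = π²EI/L_e² = π²×205000×1.318×10^7/4095² = 1.590×10^6 N.
P_allow = P_cr/n = 1.590×10^6/2.76 = 576000 N.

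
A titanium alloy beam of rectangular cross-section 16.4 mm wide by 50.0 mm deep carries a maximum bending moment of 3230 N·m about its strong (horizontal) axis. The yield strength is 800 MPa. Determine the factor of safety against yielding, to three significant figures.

n = 1.69

Section modulus S = bh²/6 = 16.4×50.0²/6 = 6833 mm³.
σ = M/S = 3230000/6833 = 472.7 MPa.
n = 800/472.7 = 1.692.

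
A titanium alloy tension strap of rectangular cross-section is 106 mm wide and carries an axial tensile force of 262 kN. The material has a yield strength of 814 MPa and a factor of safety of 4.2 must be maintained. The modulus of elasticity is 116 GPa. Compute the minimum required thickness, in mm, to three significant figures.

t = 12.8 mm

σ_allow = 814/4.2 = 193.8 MPa.
Required area A = F/σ_allow = 262000/193.8 = 1352 mm².
t = A/w = 1352/106 = 12.75 mm.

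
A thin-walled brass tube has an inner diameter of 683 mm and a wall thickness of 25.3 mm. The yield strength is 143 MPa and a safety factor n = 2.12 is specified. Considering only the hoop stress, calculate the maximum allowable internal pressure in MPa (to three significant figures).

p_allow = 5.00 MPa

σ_allow = 143/2.12 = 67.45 MPa.
σ_h = pD/(2t) → p_allow = 2σ_allow t/D = 2×67.45×25.3/683 = 4.997 MPa.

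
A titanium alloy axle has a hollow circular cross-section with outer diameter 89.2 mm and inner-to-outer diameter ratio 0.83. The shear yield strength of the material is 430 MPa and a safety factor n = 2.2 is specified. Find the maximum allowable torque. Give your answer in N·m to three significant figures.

τ_allow = 430/2.2 = 195.5 MPa.
For a hollow shaft T_allow = τ_allow·πd_o³(1−k⁴)/16 with 1−k⁴ = 0.5254, so πd_o³(1−k⁴)/16 = 73220 mm³.
T_allow = 195.5×73220 = 1.431×10^7 N·mm = 14310 N·m.

T_allow = 14300 N·m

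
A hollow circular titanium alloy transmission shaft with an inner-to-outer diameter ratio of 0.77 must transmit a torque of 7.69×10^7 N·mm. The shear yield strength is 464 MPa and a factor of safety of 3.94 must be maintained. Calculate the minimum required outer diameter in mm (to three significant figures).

τ_allow = 464/3.94 = 117.8 MPa.
For a hollow shaft τ = 16T/[πd_o³(1−k⁴)] with k = 0.77, so 1−k⁴ = 0.6485.
d_o³ = 16T/[π τ_allow (1−k⁴)] = 16×7.6900×10^7/(π×117.8×0.6485) = 5.128×10^6 mm³.
d_o = 172.4 mm.

d_o = 172 mm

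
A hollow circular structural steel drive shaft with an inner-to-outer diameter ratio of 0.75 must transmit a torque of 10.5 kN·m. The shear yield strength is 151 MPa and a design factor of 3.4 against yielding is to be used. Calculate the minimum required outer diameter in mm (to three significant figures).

τ_allow = 151/3.4 = 44.41 MPa.
For a hollow shaft τ = 16T/[πd_o³(1−k⁴)] with k = 0.75, so 1−k⁴ = 0.6836.
d_o³ = 16T/[π τ_allow (1−k⁴)] = 16×1.0500×10^7/(π×44.41×0.6836) = 1.761×10^6 mm³.
d_o = 120.8 mm.

d_o = 121 mm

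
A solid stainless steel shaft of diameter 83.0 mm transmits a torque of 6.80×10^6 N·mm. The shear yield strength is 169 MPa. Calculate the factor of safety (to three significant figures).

n = 2.79

τ = 16T/(πd³) = 16×6800000/(π×83.0³) = 60.57 MPa.
n = τ_limit/τ = 169/60.57 = 2.790.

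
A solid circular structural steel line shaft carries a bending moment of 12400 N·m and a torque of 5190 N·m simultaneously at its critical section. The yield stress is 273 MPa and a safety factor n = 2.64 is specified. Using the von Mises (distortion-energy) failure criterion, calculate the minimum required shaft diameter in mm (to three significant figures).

σ_allow = σ_y/n = 273/2.64 = 103.4 MPa.
For a solid shaft σ_b = 32M/(πd³) and τ = 16T/(πd³), so the von Mises stress is σ' = (16/πd³)·√(4M²+3T²).
√(4M²+3T²) = √(4×(1.240×10^7)² + 3×(5.190×10^6)²) = 2.638×10^7 N·mm.
d³ = 16×2.638×10^7/(π×103.4) = 1.299×10^6 mm³.
d = 109.1 mm.

d = 109 mm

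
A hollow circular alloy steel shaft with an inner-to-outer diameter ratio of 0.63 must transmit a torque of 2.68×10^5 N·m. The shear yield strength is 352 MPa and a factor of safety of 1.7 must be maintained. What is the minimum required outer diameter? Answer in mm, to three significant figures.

τ_allow = 352/1.7 = 207.1 MPa.
For a hollow shaft τ = 16T/[πd_o³(1−k⁴)] with k = 0.63, so 1−k⁴ = 0.8425.
d_o³ = 16T/[π τ_allow (1−k⁴)] = 16×2.6800×10^8/(π×207.1×0.8425) = 7.824×10^6 mm³.
d_o = 198.5 mm.

d_o = 199 mm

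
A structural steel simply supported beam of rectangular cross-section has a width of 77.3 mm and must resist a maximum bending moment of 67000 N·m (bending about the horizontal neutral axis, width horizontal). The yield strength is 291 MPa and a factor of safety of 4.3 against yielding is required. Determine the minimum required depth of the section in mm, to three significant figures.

h = 277 mm

σ_allow = 291/4.3 = 67.67 MPa.
For a rectangular section σ = 6M/(bh²), so h² = 6M/(b σ_allow) = 6×6.7000×10^7/(77.3×67.67) = 76850 mm².
h = 277.2 mm.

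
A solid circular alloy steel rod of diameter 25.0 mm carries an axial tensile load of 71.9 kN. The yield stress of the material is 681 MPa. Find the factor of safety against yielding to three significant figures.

A = πd²/4 = 490.9 mm².
σ = F/A = 71900/490.9 = 146.5 MPa.
n = 681/146.5 = 4.649.

n = 4.65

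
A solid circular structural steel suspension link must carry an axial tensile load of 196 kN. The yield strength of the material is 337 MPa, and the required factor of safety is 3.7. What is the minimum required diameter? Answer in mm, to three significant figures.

Allowable stress σ_allow = 337/3.7 = 91.08 MPa.
Required area A = F/σ_allow = 196000/91.08 = 2152 mm².
A = πd²/4 → d = √(4A/π) = 52.34 mm.

d = 52.3 mm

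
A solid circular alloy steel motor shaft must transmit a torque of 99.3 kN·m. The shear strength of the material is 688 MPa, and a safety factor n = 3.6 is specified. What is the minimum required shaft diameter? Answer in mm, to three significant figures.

d = 138 mm

Allowable shear stress τ_allow = 688/3.6 = 191.1 MPa.
For a solid shaft τ = 16T/(πd³), so d³ = 16T/(π τ_allow) = 16×9.9300×10^7/(π×191.1) = 2.646×10^6 mm³.
d = (2.646×10^6)^(1/3) = 138.3 mm.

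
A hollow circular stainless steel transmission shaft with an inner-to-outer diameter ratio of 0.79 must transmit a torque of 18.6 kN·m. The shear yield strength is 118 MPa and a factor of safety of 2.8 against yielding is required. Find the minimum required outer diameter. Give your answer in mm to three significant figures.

d_o = 154 mm

τ_allow = 118/2.8 = 42.14 MPa.
For a hollow shaft τ = 16T/[πd_o³(1−k⁴)] with k = 0.79, so 1−k⁴ = 0.6105.
d_o³ = 16T/[π τ_allow (1−k⁴)] = 16×1.8600×10^7/(π×42.14×0.6105) = 3.682×10^6 mm³.
d_o = 154.4 mm.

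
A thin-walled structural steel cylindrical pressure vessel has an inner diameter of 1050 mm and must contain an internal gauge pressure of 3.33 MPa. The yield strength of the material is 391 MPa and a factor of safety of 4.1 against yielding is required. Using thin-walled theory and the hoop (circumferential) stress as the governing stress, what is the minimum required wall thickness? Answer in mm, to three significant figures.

σ_allow = 391/4.1 = 95.37 MPa.
Hoop stress σ_h = pD/(2t), so t = pD/(2σ_allow) = 3.33×1050/(2×95.37) = 18.33 mm.

t = 18.3 mm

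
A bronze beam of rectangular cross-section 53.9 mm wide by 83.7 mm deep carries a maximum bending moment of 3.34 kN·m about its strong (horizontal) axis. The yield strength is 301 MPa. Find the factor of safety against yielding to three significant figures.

n = 5.67

Section modulus S = bh²/6 = 53.9×83.7²/6 = 62930 mm³.
σ = M/S = 3340000/62930 = 53.07 MPa.
n = 301/53.07 = 5.672.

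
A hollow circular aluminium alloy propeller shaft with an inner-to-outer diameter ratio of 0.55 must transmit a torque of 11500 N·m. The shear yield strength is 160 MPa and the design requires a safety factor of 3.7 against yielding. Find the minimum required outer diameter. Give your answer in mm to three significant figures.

d_o = 114 mm

τ_allow = 160/3.7 = 43.24 MPa.
For a hollow shaft τ = 16T/[πd_o³(1−k⁴)] with k = 0.55, so 1−k⁴ = 0.9085.
d_o³ = 16T/[π τ_allow (1−k⁴)] = 16×1.1500×10^7/(π×43.24×0.9085) = 1.491×10^6 mm³.
d_o = 114.2 mm.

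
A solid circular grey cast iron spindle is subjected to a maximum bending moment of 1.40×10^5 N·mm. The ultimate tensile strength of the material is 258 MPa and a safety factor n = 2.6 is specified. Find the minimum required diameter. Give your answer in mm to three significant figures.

d = 24.3 mm

σ_allow = 258/2.6 = 99.23 MPa.
For a solid circular section σ = 32M/(πd³), so d³ = 32M/(π σ_allow) = 32×140000/(π×99.23) = 14370 mm³.
d = 24.31 mm.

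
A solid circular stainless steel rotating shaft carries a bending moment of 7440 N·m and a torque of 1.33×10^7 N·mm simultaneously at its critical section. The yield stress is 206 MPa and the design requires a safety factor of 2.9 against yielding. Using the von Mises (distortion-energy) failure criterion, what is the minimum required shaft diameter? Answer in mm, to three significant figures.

d = 125 mm

σ_allow = σ_y/n = 206/2.9 = 71.03 MPa.
For a solid shaft σ_b = 32M/(πd³) and τ = 16T/(πd³), so the von Mises stress is σ' = (16/πd³)·√(4M²+3T²).
√(4M²+3T²) = √(4×(7.440×10^6)² + 3×(1.330×10^7)²) = 2.742×10^7 N·mm.
d³ = 16×2.742×10^7/(π×71.03) = 1.966×10^6 mm³.
d = 125.3 mm.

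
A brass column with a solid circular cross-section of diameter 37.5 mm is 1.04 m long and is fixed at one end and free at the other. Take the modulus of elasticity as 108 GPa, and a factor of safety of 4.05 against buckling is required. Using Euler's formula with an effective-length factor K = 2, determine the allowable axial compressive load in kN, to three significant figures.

P_allow = 5.91 kN

I = πd⁴/64 = π×37.5⁴/64 = 97070 mm⁴.
Effective length L_e = KL = 2×1.04 m = 2080 mm.
Euler critical load P_cr = π²EI/L_e² = π²×108000×97070/2080² = 23920 N.
P_allow = P_cr/n = 23920/4.05 = 5905 N.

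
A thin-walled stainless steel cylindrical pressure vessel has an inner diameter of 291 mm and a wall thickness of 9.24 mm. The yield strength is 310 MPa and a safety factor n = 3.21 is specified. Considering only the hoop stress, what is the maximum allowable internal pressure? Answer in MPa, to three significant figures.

p_allow = 6.13 MPa

σ_allow = 310/3.21 = 96.57 MPa.
σ_h = pD/(2t) → p_allow = 2σ_allow t/D = 2×96.57×9.24/291 = 6.133 MPa.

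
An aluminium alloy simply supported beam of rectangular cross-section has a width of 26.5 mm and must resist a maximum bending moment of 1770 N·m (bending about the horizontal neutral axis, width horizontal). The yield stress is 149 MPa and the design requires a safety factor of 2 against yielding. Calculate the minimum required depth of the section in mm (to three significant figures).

h = 73.3 mm

σ_allow = 149/2 = 74.50 MPa.
For a rectangular section σ = 6M/(bh²), so h² = 6M/(b σ_allow) = 6×1770000/(26.5×74.50) = 5379 mm².
h = 73.34 mm.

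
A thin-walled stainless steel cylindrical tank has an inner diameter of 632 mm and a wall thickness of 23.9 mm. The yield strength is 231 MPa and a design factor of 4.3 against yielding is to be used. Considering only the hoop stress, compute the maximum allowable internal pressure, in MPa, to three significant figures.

σ_allow = 231/4.3 = 53.72 MPa.
σ_h = pD/(2t) → p_allow = 2σ_allow t/D = 2×53.72×23.9/632 = 4.063 MPa.

p_allow = 4.06 MPa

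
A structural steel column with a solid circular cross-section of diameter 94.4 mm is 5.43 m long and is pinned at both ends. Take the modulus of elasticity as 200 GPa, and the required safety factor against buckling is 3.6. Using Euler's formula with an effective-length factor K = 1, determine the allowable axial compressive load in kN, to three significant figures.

P_allow = 72.5 kN

I = πd⁴/64 = π×94.4⁴/64 = 3.898×10^6 mm⁴.
Effective length L_e = KL = 1×5.43 m = 5430 mm.
Euler critical load P_cr = π²EI/L_e² = π²×200000×3.898×10^6/5430² = 261000 N.
P_allow = P_cr/n = 261000/3.6 = 72490 N.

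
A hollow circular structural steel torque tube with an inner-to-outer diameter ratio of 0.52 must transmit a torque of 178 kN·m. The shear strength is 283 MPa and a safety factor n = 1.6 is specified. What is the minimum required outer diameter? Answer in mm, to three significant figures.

τ_allow = 283/1.6 = 176.9 MPa.
For a hollow shaft τ = 16T/[πd_o³(1−k⁴)] with k = 0.52, so 1−k⁴ = 0.9269.
d_o³ = 16T/[π τ_allow (1−k⁴)] = 16×1.7800×10^8/(π×176.9×0.9269) = 5.530×10^6 mm³.
d_o = 176.8 mm.

d_o = 177 mm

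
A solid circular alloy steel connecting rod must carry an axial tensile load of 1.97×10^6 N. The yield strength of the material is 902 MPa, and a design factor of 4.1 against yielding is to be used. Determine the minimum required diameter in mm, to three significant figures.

d = 107 mm

Allowable stress σ_allow = 902/4.1 = 220.0 MPa.
Required area A = F/σ_allow = 1970000/220.0 = 8955 mm².
A = πd²/4 → d = √(4A/π) = 106.8 mm.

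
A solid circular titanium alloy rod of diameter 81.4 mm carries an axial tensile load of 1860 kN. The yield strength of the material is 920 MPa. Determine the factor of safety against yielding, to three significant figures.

n = 2.57

A = πd²/4 = 5204 mm².
σ = F/A = 1860000/5204 = 357.4 MPa.
n = 920/357.4 = 2.574.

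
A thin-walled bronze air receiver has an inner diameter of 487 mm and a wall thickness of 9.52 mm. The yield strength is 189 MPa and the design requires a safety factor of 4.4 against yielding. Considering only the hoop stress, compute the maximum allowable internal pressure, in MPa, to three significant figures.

p_allow = 1.68 MPa

σ_allow = 189/4.4 = 42.95 MPa.
σ_h = pD/(2t) → p_allow = 2σ_allow t/D = 2×42.95×9.52/487 = 1.679 MPa.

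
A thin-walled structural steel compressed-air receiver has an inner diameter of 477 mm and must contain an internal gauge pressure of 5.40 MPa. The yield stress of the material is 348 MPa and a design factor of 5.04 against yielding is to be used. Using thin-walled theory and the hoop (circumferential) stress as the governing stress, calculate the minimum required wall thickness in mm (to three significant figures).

σ_allow = 348/5.04 = 69.05 MPa.
Hoop stress σ_h = pD/(2t), so t = pD/(2σ_allow) = 5.40×477/(2×69.05) = 18.65 mm.

t = 18.7 mm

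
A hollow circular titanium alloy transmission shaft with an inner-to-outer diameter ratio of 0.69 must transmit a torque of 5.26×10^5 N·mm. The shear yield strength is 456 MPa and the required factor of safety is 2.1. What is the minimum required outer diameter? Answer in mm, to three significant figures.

τ_allow = 456/2.1 = 217.1 MPa.
For a hollow shaft τ = 16T/[πd_o³(1−k⁴)] with k = 0.69, so 1−k⁴ = 0.7733.
d_o³ = 16T/[π τ_allow (1−k⁴)] = 16×526000/(π×217.1×0.7733) = 15950 mm³.
d_o = 25.17 mm.

d_o = 25.2 mm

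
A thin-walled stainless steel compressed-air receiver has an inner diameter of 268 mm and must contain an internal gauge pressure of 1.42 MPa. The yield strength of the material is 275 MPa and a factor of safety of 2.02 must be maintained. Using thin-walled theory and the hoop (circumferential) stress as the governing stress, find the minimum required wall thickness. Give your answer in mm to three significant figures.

σ_allow = 275/2.02 = 136.1 MPa.
Hoop stress σ_h = pD/(2t), so t = pD/(2σ_allow) = 1.42×268/(2×136.1) = 1.398 mm.

t = 1.40 mm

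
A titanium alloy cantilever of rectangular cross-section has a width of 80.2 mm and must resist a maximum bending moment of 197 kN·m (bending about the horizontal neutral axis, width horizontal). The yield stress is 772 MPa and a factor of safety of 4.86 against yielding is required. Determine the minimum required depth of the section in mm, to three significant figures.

σ_allow = 772/4.86 = 158.8 MPa.
For a rectangular section σ = 6M/(bh²), so h² = 6M/(b σ_allow) = 6×1.9700×10^8/(80.2×158.8) = 92780 mm².
h = 304.6 mm.

h = 305 mm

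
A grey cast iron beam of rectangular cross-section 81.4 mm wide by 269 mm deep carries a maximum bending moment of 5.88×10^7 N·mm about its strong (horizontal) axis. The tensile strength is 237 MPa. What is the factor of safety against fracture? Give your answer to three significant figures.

Section modulus S = bh²/6 = 81.4×269²/6 = 981700 mm³.
σ = M/S = 5.8800×10^7/981700 = 59.90 MPa.
n = 237/59.90 = 3.957.

n = 3.96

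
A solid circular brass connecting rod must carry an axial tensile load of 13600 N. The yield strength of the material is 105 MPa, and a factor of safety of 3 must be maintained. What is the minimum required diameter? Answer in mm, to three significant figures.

d = 22.2 mm

Allowable stress σ_allow = 105/3 = 35.00 MPa.
Required area A = F/σ_allow = 13600/35.00 = 388.6 mm².
A = πd²/4 → d = √(4A/π) = 22.24 mm.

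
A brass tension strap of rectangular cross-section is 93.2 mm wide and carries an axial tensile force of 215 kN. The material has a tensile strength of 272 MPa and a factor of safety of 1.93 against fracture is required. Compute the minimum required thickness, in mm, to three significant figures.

σ_allow = 272/1.93 = 140.9 MPa.
Required area A = F/σ_allow = 215000/140.9 = 1526 mm².
t = A/w = 1526/93.2 = 16.37 mm.

t = 16.4 mm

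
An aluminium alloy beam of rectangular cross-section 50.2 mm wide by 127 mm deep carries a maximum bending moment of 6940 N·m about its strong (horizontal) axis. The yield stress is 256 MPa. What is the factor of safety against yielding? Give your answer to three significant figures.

Section modulus S = bh²/6 = 50.2×127²/6 = 134900 mm³.
σ = M/S = 6940000/134900 = 51.43 MPa.
n = 256/51.43 = 4.978.

n = 4.98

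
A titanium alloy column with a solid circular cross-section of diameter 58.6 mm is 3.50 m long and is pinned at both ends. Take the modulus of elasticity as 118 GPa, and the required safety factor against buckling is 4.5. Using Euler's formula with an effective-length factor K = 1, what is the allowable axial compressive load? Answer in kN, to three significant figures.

P_allow = 12.2 kN

I = πd⁴/64 = π×58.6⁴/64 = 578800 mm⁴.
Effective length L_e = KL = 1×3.50 m = 3500 mm.
Euler critical load P_cr = π²EI/L_e² = π²×118000×578800/3500² = 55030 N.
P_allow = P_cr/n = 55030/4.5 = 12230 N.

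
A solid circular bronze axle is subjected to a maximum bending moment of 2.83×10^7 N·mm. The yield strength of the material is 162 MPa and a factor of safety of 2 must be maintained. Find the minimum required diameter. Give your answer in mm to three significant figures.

σ_allow = 162/2 = 81.00 MPa.
For a solid circular section σ = 32M/(πd³), so d³ = 32M/(π σ_allow) = 32×2.8300×10^7/(π×81.00) = 3.559×10^6 mm³.
d = 152.7 mm.

d = 153 mm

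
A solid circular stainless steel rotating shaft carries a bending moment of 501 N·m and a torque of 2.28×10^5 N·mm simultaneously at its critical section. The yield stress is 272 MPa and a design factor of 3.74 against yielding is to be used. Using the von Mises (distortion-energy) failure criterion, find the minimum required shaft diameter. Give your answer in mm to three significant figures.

d = 42.3 mm

σ_allow = σ_y/n = 272/3.74 = 72.73 MPa.
For a solid shaft σ_b = 32M/(πd³) and τ = 16T/(πd³), so the von Mises stress is σ' = (16/πd³)·√(4M²+3T²).
√(4M²+3T²) = √(4×(501000)² + 3×(228000)²) = 1.077×10^6 N·mm.
d³ = 16×1.077×10^6/(π×72.73) = 75420 mm³.
d = 42.25 mm.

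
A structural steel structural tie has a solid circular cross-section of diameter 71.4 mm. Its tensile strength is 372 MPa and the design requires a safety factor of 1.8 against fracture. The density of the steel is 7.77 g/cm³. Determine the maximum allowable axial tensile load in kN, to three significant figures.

σ_allow = 372/1.8 = 206.7 MPa.
A = πd²/4 = π×71.4²/4 = 4004 mm².
F_allow = σ_allow × A = 206.7×4004 = 827500 N.

F_allow = 827 kN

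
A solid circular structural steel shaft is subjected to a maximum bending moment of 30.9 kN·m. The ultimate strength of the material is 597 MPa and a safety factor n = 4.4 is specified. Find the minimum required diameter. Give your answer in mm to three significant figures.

d = 132 mm

σ_allow = 597/4.4 = 135.7 MPa.
For a solid circular section σ = 32M/(πd³), so d³ = 32M/(π σ_allow) = 32×3.0900×10^7/(π×135.7) = 2.320×10^6 mm³.
d = 132.4 mm.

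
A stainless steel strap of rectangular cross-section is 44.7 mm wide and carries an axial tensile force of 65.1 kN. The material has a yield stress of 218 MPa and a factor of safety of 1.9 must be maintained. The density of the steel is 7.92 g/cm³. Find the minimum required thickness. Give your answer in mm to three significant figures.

t = 12.7 mm

σ_allow = 218/1.9 = 114.7 MPa.
Required area A = F/σ_allow = 65100/114.7 = 567.4 mm².
t = A/w = 567.4/44.7 = 12.69 mm.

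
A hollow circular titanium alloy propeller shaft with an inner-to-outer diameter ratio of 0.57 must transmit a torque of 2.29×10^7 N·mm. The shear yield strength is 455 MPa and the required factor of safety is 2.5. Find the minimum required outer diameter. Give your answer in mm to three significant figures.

d_o = 89.5 mm

τ_allow = 455/2.5 = 182.0 MPa.
For a hollow shaft τ = 16T/[πd_o³(1−k⁴)] with k = 0.57, so 1−k⁴ = 0.8944.
d_o³ = 16T/[π τ_allow (1−k⁴)] = 16×2.2900×10^7/(π×182.0×0.8944) = 716400 mm³.
d_o = 89.48 mm.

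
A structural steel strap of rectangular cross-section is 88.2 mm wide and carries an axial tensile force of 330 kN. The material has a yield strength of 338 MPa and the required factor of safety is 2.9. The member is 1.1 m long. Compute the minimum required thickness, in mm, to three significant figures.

σ_allow = 338/2.9 = 116.6 MPa.
Required area A = F/σ_allow = 330000/116.6 = 2831 mm².
t = A/w = 2831/88.2 = 32.10 mm.

t = 32.1 mm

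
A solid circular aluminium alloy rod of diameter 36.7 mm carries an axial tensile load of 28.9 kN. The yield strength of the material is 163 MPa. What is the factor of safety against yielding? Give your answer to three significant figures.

n = 5.97

A = πd²/4 = 1058 mm².
σ = F/A = 28900/1058 = 27.32 MPa.
n = 163/27.32 = 5.966.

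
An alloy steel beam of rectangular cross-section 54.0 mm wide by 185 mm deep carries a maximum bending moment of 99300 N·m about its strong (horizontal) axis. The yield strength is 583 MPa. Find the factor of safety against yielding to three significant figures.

Section modulus S = bh²/6 = 54.0×185²/6 = 308000 mm³.
σ = M/S = 9.9300×10^7/308000 = 322.4 MPa.
n = 583/322.4 = 1.808.

n = 1.81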